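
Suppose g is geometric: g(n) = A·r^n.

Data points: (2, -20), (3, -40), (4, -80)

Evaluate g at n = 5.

-160

Consecutive ratio: -40/(-20) = 2, and -80/(-40) = 2, so r = 2.
Then A·2^2 = -20 gives A = -5, and g(n) = -5·2^n.
g(5) = -5·2^5 = -160.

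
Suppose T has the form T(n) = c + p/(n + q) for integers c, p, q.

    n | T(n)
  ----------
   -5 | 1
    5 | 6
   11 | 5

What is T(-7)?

2

(T(n) − c)(n + q) = p for each data point; the three points give a linear system in c and q, then p follows.
Solving: c = 4, q = 1, p = 12, so T(n) = 4 + 12/(n + 1).
Then T(-7) = 4 + 12/(-6) = 2.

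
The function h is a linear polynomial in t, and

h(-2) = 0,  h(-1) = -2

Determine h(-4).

4

Write h(t) = at + b; the 2 given values yield a linear system in the 2 coefficients.
Solving, h(t) = -2t - 4.
Then h(-4) = 4.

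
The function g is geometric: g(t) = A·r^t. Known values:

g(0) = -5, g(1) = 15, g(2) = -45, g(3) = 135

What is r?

Consecutive ratio: 15/(-5) = -3, and -45/15 = -3, so r = -3.
Then A·(-3)^0 = -5 gives A = -5, and g(t) = -5·(-3)^t.

-3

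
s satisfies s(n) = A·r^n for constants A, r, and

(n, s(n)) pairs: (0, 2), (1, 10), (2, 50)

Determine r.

Consecutive ratio: 10/2 = 5, and 50/10 = 5, so r = 5.
Then A·5^0 = 2 gives A = 2, and s(n) = 2·5^n.

5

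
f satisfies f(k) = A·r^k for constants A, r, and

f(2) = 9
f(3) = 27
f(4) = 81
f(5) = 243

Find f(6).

729

Consecutive ratio: 27/9 = 3, and 81/27 = 3, so r = 3.
Then A·3^2 = 9 gives A = 1, and f(k) = 1·3^k.
f(6) = 1·3^6 = 729.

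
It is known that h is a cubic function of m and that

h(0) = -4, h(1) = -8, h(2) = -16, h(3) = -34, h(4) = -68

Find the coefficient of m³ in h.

-1

First differences: -4, -8, -18, -34. Second differences: -4, -10, -16. Third differences: -6, -6.
Level-3 differences are constant, so h has degree 3.
Fitting a degree-3 polynomial gives h(m) = -m³ + m² - 4m - 4.
The coefficient of m³ is -1.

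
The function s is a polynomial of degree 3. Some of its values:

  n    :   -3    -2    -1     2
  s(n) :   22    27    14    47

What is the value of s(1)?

6

Write s(n) = an³ + bn² + cn + d; the 4 given values yield a linear system in the 4 coefficients.
Solving, s(n) = 3n³ + 9n² - 7n + 1.
Then s(1) = 6.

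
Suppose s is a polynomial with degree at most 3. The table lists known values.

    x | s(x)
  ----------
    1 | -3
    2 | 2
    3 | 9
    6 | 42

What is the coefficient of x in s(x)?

2

Write s(x) = ax³ + bx² + cx + d; the 4 given values yield a linear system in the 4 coefficients.
Solving, the leading coefficient vanishes, and s(x) = x² + 2x - 6.
The coefficient of x is 2.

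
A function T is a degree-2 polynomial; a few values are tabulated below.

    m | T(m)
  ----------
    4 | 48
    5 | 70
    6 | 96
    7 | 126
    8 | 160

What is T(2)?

16

First differences: 22, 26, 30, 34. Second differences: 4, 4, 4.
Level-2 differences are constant, so T has degree 2.
Fitting a degree-2 polynomial gives T(m) = 2m² + 4m.
Then T(2) = 16.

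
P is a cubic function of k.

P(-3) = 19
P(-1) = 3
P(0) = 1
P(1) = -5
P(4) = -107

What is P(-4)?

Write P(k) = ak³ + bk² + ck + d; the 5 given values yield a linear system in the 4 coefficients.
Solving, P(k) = -k³ - 2k² - 3k + 1.
Then P(-4) = 45.

45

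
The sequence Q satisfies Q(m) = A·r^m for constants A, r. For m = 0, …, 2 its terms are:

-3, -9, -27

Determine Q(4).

-243

Consecutive ratio: -9/(-3) = 3, and -27/(-9) = 3, so r = 3.
Then A·3^0 = -3 gives A = -3, and Q(m) = -3·3^m.
Q(4) = -3·3^4 = -243.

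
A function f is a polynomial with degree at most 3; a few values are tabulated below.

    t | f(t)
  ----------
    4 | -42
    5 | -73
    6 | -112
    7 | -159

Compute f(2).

Write f(t) = at³ + bt² + ct + d; the 4 given values yield a linear system in the 4 coefficients.
Solving, the leading coefficient vanishes, and f(t) = -4t² + 5t + 2.
Then f(2) = -4.

-4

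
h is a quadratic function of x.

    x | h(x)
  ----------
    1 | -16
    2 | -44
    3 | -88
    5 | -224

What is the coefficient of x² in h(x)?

Write h(x) = ax² + bx + c; the 4 given values yield a linear system in the 3 coefficients.
Solving, h(x) = -8x² - 4x - 4.
The coefficient of x² is -8.

-8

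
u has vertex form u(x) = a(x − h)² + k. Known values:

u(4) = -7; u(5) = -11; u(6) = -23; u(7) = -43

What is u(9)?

-107

First differences -4, -12, -20; second difference -8 = 2a, so a = -4.
Expanding, the x-coefficient is −2ah = 8h; matching it to the data gives h = 4, and then k = -7.
So u(x) = -4(x − 4)² − 7.
u(9) = -4·5² − 7 = -107.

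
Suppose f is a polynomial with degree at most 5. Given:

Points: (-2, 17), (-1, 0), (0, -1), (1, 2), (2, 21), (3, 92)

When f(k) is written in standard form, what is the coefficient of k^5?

0

First differences: -17, -1, 3, 19, 71. Second differences: 16, 4, 16, 52. Third differences: -12, 12, 36. Fourth differences: 24, 24.
Level-4 differences are constant, so f has degree 4.
Fitting a degree-4 polynomial gives f(k) = k^4 + k² + k - 1.
The coefficient of k^5 is 0.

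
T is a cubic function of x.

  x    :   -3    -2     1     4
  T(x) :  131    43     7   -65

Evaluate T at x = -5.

529

Write T(x) = ax³ + bx² + cx + d; the 4 given values yield a linear system in the 4 coefficients.
Solving, T(x) = -3x³ + 7x² + 4x - 1.
Then T(-5) = 529.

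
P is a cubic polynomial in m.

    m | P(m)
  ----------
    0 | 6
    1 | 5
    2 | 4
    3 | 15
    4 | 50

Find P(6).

Write P(m) = am³ + bm² + cm + d; the 5 given values yield a linear system in the 4 coefficients.
Solving, P(m) = 2m³ - 6m² + 3m + 6.
Then P(6) = 240.

240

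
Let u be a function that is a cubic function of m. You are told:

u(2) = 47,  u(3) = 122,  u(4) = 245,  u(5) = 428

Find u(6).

683

Write u(m) = am³ + bm² + cm + d; the 4 given values yield a linear system in the 4 coefficients.
Solving, u(m) = 2m³ + 6m² + 7m - 7.
Then u(6) = 683.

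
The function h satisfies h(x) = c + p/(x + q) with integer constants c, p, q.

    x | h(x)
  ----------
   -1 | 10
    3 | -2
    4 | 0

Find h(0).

(h(x) − c)(x + q) = p for each data point; the three points give a linear system in c and q, then p follows.
Solving: c = 4, q = -1, p = -12, so h(x) = 4 − 12/(x − 1).
Then h(0) = 4 − 12/(-1) = 16.

16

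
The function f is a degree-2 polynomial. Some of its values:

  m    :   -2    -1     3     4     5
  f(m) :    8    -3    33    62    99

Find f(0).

-6

Write f(m) = am² + bm + c; the 5 given values yield a linear system in the 3 coefficients.
Solving, f(m) = 4m² + m - 6.
Then f(0) = -6.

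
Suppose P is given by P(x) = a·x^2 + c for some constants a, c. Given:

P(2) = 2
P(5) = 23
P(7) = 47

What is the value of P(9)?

From P(2) = 2 and P(5) = 23: 4a + c = 2 and 25a + c = 23.
Subtracting: 21a = 21, so a = 1; then c = 2 − 1·4 = -2.
So P(x) = 1x² − 2, and P(9) = 79.

79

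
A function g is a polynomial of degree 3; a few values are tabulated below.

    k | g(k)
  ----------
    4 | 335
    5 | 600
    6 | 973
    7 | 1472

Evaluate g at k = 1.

8

Write g(k) = ak³ + bk² + ck + d; the 4 given values yield a linear system in the 4 coefficients.
Solving, g(k) = 3k³ + 9k² + k - 5.
Then g(1) = 8.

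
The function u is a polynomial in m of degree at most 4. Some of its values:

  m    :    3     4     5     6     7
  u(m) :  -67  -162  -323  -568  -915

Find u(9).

Write u(m) = am^4 + bm³ + cm² + dm + e; the 5 given values yield a linear system in the 5 coefficients.
Solving, the leading coefficient vanishes, and u(m) = -3m³ + 3m² - 5m + 2.
Then u(9) = -1987.

-1987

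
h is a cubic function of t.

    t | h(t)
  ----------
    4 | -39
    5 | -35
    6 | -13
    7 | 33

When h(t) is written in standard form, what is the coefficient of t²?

-6

Write h(t) = at³ + bt² + ct + d; the 4 given values yield a linear system in the 4 coefficients.
Solving, h(t) = t³ - 6t² - 3t + 5.
The coefficient of t² is -6.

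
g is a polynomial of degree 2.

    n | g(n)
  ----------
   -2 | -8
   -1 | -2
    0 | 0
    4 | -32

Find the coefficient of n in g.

0

Write g(n) = an² + bn + c; the 4 given values yield a linear system in the 3 coefficients.
Solving, g(n) = -2n².
The coefficient of n is 0.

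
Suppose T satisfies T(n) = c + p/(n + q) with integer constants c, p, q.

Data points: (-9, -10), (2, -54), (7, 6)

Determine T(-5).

-12

(T(n) − c)(n + q) = p for each data point; the three points give a linear system in c and q, then p follows.
Solving: c = -6, q = -3, p = 48, so T(n) = -6 + 48/(n − 3).
Then T(-5) = -6 + 48/(-8) = -12.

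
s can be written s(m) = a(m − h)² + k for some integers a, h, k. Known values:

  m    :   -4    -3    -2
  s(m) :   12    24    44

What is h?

-5

First differences 12, 20; second difference 8 = 2a, so a = 4.
Expanding, the m-coefficient is −2ah = -8h; matching it to the data gives h = -5, and then k = 8.
So s(m) = 4(m + 5)² + 8.
Hence h = -5.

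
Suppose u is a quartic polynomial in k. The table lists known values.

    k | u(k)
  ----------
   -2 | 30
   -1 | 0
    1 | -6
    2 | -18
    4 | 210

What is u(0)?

Write u(k) = ak^4 + bk³ + ck² + dk + e; the 5 given values yield a linear system in the 5 coefficients.
Solving, u(k) = 2k^4 - 3k³ - 7k² + 2.
Then u(0) = 2.

2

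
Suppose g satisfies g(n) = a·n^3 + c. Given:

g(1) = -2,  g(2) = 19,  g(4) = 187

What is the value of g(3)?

From g(1) = -2 and g(2) = 19: 1a + c = -2 and 8a + c = 19.
Subtracting: 7a = 21, so a = 3; then c = -2 − 3·1 = -5.
So g(n) = 3n³ − 5, and g(3) = 76.

76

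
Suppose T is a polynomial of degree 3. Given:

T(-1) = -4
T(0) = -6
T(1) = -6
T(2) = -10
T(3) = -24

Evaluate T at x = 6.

-186

First differences: -2, 0, -4, -14. Second differences: 2, -4, -10. Third differences: -6, -6.
Level-3 differences are constant, so T has degree 3.
Fitting a degree-3 polynomial gives T(x) = -x³ + x² - 6.
Then T(6) = -186.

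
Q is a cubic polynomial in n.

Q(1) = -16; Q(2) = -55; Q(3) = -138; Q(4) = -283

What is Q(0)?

Write Q(n) = an³ + bn² + cn + d; the 4 given values yield a linear system in the 4 coefficients.
Solving, Q(n) = -3n³ - 4n² - 6n - 3.
The constant term is Q(0) = -3.

-3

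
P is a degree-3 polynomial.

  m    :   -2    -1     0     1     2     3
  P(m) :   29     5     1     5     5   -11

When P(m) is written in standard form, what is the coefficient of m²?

4

Write P(m) = am³ + bm² + cm + d; the 6 given values yield a linear system in the 4 coefficients.
Solving, P(m) = -2m³ + 4m² + 2m + 1.
The coefficient of m² is 4.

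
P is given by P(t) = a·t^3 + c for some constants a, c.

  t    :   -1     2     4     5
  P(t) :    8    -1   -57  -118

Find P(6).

From P(-1) = 8 and P(2) = -1: -1a + c = 8 and 8a + c = -1.
Subtracting: 9a = -9, so a = -1; then c = 8 − (-1)·(-1) = 7.
So P(t) = -1t³ + 7, and P(6) = -209.

-209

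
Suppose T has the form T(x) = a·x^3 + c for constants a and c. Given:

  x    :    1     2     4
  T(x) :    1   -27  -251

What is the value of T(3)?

From T(1) = 1 and T(2) = -27: 1a + c = 1 and 8a + c = -27.
Subtracting: 7a = -28, so a = -4; then c = 1 − (-4)·1 = 5.
So T(x) = -4x³ + 5, and T(3) = -103.

-103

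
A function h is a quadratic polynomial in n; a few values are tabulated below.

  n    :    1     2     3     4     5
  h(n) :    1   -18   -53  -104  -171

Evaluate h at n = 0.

Write h(n) = an² + bn + c; the 5 given values yield a linear system in the 3 coefficients.
Solving, h(n) = -8n² + 5n + 4.
Then h(0) = 4.

4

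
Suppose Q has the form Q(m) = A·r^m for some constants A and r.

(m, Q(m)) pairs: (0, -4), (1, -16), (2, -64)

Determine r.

Consecutive ratio: -16/(-4) = 4, and -64/(-16) = 4, so r = 4.
Then A·4^0 = -4 gives A = -4, and Q(m) = -4·4^m.

4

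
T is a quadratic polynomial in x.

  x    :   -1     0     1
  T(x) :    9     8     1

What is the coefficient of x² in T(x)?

-3

Write T(x) = ax² + bx + c; the 3 given values yield a linear system in the 3 coefficients.
Solving, T(x) = -3x² - 4x + 8.
The coefficient of x² is -3.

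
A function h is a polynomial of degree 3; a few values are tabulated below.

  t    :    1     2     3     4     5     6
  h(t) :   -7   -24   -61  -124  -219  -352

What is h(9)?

-1039

Write h(t) = at³ + bt² + ct + d; the 6 given values yield a linear system in the 4 coefficients.
Solving, h(t) = -t³ - 4t² + 2t - 4.
Then h(9) = -1039.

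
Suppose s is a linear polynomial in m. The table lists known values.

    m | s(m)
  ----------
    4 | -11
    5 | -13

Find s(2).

Write s(m) = am + b; the 2 given values yield a linear system in the 2 coefficients.
Solving, s(m) = -2m - 3.
Then s(2) = -7.

-7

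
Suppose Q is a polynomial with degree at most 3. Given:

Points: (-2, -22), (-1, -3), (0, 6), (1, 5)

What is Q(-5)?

Write Q(x) = ax³ + bx² + cx + d; the 4 given values yield a linear system in the 4 coefficients.
Solving, the leading coefficient vanishes, and Q(x) = -5x² + 4x + 6.
Then Q(-5) = -139.

-139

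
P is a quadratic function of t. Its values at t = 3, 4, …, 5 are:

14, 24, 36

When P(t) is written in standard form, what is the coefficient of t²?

Write P(t) = at² + bt + c; the 3 given values yield a linear system in the 3 coefficients.
Solving, P(t) = t² + 3t - 4.
The coefficient of t² is 1.

1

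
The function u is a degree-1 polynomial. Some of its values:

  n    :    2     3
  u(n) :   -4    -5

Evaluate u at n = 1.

-3

Write u(n) = an + b; the 2 given values yield a linear system in the 2 coefficients.
Solving, u(n) = -n - 2.
Then u(1) = -3.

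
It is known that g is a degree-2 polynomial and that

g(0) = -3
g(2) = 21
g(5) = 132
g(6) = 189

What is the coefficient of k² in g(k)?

Write g(k) = ak² + bk + c; the 4 given values yield a linear system in the 3 coefficients.
Solving, g(k) = 5k² + 2k - 3.
The coefficient of k² is 5.

5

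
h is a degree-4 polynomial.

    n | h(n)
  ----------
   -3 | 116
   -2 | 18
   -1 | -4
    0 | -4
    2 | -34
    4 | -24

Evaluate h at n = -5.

Write h(n) = an^4 + bn³ + cn² + dn + e; the 6 given values yield a linear system in the 5 coefficients.
Solving, h(n) = n^4 - 3n³ - 5n² - n - 4.
Then h(-5) = 876.

876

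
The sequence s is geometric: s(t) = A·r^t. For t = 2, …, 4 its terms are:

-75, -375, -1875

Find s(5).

Consecutive ratio: -375/(-75) = 5, and -1875/(-375) = 5, so r = 5.
Then A·5^2 = -75 gives A = -3, and s(t) = -3·5^t.
s(5) = -3·5^5 = -9375.

-9375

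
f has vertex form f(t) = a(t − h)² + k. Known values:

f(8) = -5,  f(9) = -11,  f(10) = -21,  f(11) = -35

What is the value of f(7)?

-3

First differences -6, -10, -14; second difference -4 = 2a, so a = -2.
Expanding, the t-coefficient is −2ah = 4h; matching it to the data gives h = 7, and then k = -3.
So f(t) = -2(t − 7)² − 3.
f(7) = -2·0² − 3 = -3.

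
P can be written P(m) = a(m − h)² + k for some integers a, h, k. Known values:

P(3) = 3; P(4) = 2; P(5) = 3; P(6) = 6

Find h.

4

First differences -1, 1, 3; second difference 2 = 2a, so a = 1.
Expanding, the m-coefficient is −2ah = -2h; matching it to the data gives h = 4, and then k = 2.
So P(m) = 1(m − 4)² + 2.
Hence h = 4.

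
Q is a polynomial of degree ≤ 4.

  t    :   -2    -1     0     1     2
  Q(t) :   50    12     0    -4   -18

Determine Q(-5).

First differences: -38, -12, -4, -14. Second differences: 26, 8, -10. Third differences: -18, -18.
Level-3 differences are constant, so Q has degree 3.
Fitting a degree-3 polynomial gives Q(t) = -3t³ + 4t² - 5t.
Then Q(-5) = 500.

500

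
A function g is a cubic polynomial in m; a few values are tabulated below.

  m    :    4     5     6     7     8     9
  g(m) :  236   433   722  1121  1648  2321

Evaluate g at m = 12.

First differences: 197, 289, 399, 527, 673. Second differences: 92, 110, 128, 146. Third differences: 18, 18, 18.
Level-3 differences are constant, so g has degree 3.
Fitting a degree-3 polynomial gives g(m) = 3m³ + m² + 5m + 8.
Then g(12) = 5396.

5396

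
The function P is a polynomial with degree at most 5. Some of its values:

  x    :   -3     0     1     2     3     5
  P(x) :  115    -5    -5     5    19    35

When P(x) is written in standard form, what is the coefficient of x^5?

0

Write P(x) = ax^5 + bx^4 + cx³ + dx² + ex + p; the 6 given values yield a linear system in the 6 coefficients.
Solving, the top 2 coefficients vanish, and P(x) = -x³ + 8x² - 7x - 5.
The coefficient of x^5 is 0.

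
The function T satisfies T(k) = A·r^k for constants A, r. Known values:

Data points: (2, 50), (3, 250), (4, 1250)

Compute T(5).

Consecutive ratio: 250/50 = 5, and 1250/250 = 5, so r = 5.
Then A·5^2 = 50 gives A = 2, and T(k) = 2·5^k.
T(5) = 2·5^5 = 6250.

6250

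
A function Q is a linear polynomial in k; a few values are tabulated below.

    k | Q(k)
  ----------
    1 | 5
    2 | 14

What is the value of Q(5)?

Write Q(k) = ak + b; the 2 given values yield a linear system in the 2 coefficients.
Solving, Q(k) = 9k - 4.
Then Q(5) = 41.

41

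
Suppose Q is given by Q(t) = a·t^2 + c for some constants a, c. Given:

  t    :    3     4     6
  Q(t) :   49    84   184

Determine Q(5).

From Q(3) = 49 and Q(4) = 84: 9a + c = 49 and 16a + c = 84.
Subtracting: 7a = 35, so a = 5; then c = 49 − 5·9 = 4.
So Q(t) = 5t² + 4, and Q(5) = 129.

129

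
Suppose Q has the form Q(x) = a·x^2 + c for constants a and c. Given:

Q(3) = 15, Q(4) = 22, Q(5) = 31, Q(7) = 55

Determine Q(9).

From Q(3) = 15 and Q(4) = 22: 9a + c = 15 and 16a + c = 22.
Subtracting: 7a = 7, so a = 1; then c = 15 − 1·9 = 6.
So Q(x) = 1x² + 6, and Q(9) = 87.

87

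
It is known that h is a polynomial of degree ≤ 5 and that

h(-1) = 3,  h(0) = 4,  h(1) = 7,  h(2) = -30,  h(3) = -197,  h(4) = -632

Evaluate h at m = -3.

-65

Write h(m) = am^5 + bm^4 + cm³ + dm² + em + p; the 6 given values yield a linear system in the 6 coefficients.
Solving, the leading coefficient vanishes, and h(m) = -2m^4 - 3m³ + 3m² + 5m + 4.
Then h(-3) = -65.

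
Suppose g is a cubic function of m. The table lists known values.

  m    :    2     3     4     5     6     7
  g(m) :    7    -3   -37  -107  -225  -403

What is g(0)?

Write g(m) = am³ + bm² + cm + d; the 6 given values yield a linear system in the 4 coefficients.
Solving, g(m) = -2m³ + 6m² - 2m + 3.
The constant term is g(0) = 3.

3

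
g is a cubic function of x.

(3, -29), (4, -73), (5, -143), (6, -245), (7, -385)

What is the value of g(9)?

First differences: -44, -70, -102, -140. Second differences: -26, -32, -38. Third differences: -6, -6.
Level-3 differences are constant, so g has degree 3.
Fitting a degree-3 polynomial gives g(x) = -x³ - x² + 7.
Then g(9) = -803.

-803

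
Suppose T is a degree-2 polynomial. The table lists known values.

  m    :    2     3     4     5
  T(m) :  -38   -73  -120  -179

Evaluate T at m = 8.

-428

Write T(m) = am² + bm + c; the 4 given values yield a linear system in the 3 coefficients.
Solving, T(m) = -6m² - 5m - 4.
Then T(8) = -428.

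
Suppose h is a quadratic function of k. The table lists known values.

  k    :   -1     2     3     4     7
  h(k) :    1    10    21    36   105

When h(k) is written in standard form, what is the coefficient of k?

1

Write h(k) = ak² + bk + c; the 5 given values yield a linear system in the 3 coefficients.
Solving, h(k) = 2k² + k.
The coefficient of k is 1.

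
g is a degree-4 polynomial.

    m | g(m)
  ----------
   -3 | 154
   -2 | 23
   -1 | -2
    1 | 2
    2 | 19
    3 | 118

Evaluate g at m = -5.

1286

Write g(m) = am^4 + bm³ + cm² + dm + e; the 6 given values yield a linear system in the 5 coefficients.
Solving, g(m) = 2m^4 - m³ - 3m² + 3m + 1.
Then g(-5) = 1286.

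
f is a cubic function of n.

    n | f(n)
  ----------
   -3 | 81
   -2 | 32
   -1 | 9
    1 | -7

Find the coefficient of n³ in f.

Write f(n) = an³ + bn² + cn + d; the 4 given values yield a linear system in the 4 coefficients.
Solving, f(n) = -2n³ + n² - 6n.
The coefficient of n³ is -2.

-2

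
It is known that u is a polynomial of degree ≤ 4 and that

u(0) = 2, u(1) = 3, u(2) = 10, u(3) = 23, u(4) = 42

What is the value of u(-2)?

First differences: 1, 7, 13, 19. Second differences: 6, 6, 6.
Level-2 differences are constant, so u has degree 2.
Fitting a degree-2 polynomial gives u(k) = 3k² - 2k + 2.
Then u(-2) = 18.

18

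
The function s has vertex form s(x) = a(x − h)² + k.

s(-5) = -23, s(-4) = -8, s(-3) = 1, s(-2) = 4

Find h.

-2

First differences 15, 9, 3; second difference -6 = 2a, so a = -3.
Expanding, the x-coefficient is −2ah = 6h; matching it to the data gives h = -2, and then k = 4.
So s(x) = -3(x + 2)² + 4.
Hence h = -2.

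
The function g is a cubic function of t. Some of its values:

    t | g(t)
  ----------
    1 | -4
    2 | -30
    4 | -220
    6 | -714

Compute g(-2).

Write g(t) = at³ + bt² + ct + d; the 4 given values yield a linear system in the 4 coefficients.
Solving, g(t) = -3t³ - 2t² + t.
Then g(-2) = 14.

14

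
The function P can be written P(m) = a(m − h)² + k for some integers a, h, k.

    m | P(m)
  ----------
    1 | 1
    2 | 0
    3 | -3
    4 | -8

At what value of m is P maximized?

First differences -1, -3, -5; second difference -2 = 2a, so a = -1.
Expanding, the m-coefficient is −2ah = 2h; matching it to the data gives h = 1, and then k = 1.
So P(m) = -1(m − 1)² + 1.
Hence h = 1.

1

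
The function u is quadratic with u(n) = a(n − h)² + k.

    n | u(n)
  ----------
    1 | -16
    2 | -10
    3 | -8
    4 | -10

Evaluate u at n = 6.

-26

First differences 6, 2, -2; second difference -4 = 2a, so a = -2.
Expanding, the n-coefficient is −2ah = 4h; matching it to the data gives h = 3, and then k = -8.
So u(n) = -2(n − 3)² − 8.
u(6) = -2·3² − 8 = -26.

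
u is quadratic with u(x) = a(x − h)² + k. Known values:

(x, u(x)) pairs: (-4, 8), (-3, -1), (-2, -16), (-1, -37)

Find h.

First differences -9, -15, -21; second difference -6 = 2a, so a = -3.
Expanding, the x-coefficient is −2ah = 6h; matching it to the data gives h = -5, and then k = 11.
So u(x) = -3(x + 5)² + 11.
Hence h = -5.

-5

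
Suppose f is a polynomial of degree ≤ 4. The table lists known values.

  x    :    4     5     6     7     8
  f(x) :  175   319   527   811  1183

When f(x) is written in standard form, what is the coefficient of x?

First differences: 144, 208, 284, 372. Second differences: 64, 76, 88. Third differences: 12, 12.
Level-3 differences are constant, so f has degree 3.
Fitting a degree-3 polynomial gives f(x) = 2x³ + 2x² + 4x - 1.
The coefficient of x is 4.

4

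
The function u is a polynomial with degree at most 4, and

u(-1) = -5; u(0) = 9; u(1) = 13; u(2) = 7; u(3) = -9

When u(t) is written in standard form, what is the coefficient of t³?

Write u(t) = at^4 + bt³ + ct² + dt + e; the 5 given values yield a linear system in the 5 coefficients.
Solving, the top 2 coefficients vanish, and u(t) = -5t² + 9t + 9.
The coefficient of t³ is 0.

0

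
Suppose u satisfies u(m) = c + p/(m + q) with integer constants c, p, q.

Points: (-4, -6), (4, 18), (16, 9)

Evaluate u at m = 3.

22

(u(m) − c)(m + q) = p for each data point; the three points give a linear system in c and q, then p follows.
Solving: c = 6, q = 0, p = 48, so u(m) = 6 + 48/(m + 0).
Then u(3) = 6 + 48/3 = 22.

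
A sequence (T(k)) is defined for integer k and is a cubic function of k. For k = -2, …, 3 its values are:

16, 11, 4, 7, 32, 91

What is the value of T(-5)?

First differences: -5, -7, 3, 25, 59. Second differences: -2, 10, 22, 34. Third differences: 12, 12, 12.
Level-3 differences are constant, so T has degree 3.
Fitting a degree-3 polynomial gives T(k) = 2k³ + 5k² - 4k + 4.
Then T(-5) = -101.

-101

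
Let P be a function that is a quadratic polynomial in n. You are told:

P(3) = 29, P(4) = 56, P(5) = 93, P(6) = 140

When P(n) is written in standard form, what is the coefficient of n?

-8

First differences: 27, 37, 47. Second differences: 10, 10.
Level-2 differences are constant, so P has degree 2.
Fitting a degree-2 polynomial gives P(n) = 5n² - 8n + 8.
The coefficient of n is -8.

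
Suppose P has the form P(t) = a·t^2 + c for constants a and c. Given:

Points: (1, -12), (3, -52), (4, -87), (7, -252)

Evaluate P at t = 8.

From P(1) = -12 and P(3) = -52: 1a + c = -12 and 9a + c = -52.
Subtracting: 8a = -40, so a = -5; then c = -12 − (-5)·1 = -7.
So P(t) = -5t² − 7, and P(8) = -327.

-327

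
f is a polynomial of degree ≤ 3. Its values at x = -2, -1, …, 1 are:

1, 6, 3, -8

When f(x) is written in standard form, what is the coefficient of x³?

Write f(x) = ax³ + bx² + cx + d; the 4 given values yield a linear system in the 4 coefficients.
Solving, the leading coefficient vanishes, and f(x) = -4x² - 7x + 3.
The coefficient of x³ is 0.

0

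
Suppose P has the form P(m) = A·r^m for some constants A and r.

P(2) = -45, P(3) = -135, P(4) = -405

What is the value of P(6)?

Consecutive ratio: -135/(-45) = 3, and -405/(-135) = 3, so r = 3.
Then A·3^2 = -45 gives A = -5, and P(m) = -5·3^m.
P(6) = -5·3^6 = -3645.

-3645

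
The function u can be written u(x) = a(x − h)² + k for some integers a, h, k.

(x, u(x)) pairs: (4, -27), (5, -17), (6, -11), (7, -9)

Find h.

7

First differences 10, 6, 2; second difference -4 = 2a, so a = -2.
Expanding, the x-coefficient is −2ah = 4h; matching it to the data gives h = 7, and then k = -9.
So u(x) = -2(x − 7)² − 9.
Hence h = 7.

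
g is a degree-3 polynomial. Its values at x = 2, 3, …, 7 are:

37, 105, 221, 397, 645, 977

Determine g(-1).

1

First differences: 68, 116, 176, 248, 332. Second differences: 48, 60, 72, 84. Third differences: 12, 12, 12.
Level-3 differences are constant, so g has degree 3.
Fitting a degree-3 polynomial gives g(x) = 2x³ + 6x² - 3.
Then g(-1) = 1.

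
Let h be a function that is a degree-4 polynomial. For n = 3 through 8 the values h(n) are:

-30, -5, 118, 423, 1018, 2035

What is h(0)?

3

First differences: 25, 123, 305, 595, 1017. Second differences: 98, 182, 290, 422. Third differences: 84, 108, 132. Fourth differences: 24, 24.
Level-4 differences are constant, so h has degree 4.
Fitting a degree-4 polynomial gives h(n) = n^4 - 4n³ - 2n + 3.
Then h(0) = 3.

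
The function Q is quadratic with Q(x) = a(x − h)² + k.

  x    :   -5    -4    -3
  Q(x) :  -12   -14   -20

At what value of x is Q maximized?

-5

First differences -2, -6; second difference -4 = 2a, so a = -2.
Expanding, the x-coefficient is −2ah = 4h; matching it to the data gives h = -5, and then k = -12.
So Q(x) = -2(x + 5)² − 12.
Hence h = -5.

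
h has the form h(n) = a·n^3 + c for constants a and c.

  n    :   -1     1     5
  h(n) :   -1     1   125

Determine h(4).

64

From h(-1) = -1 and h(1) = 1: -1a + c = -1 and 1a + c = 1.
Subtracting: 2a = 2, so a = 1; then c = -1 − 1·(-1) = 0.
So h(n) = 1n³ + 0, and h(4) = 64.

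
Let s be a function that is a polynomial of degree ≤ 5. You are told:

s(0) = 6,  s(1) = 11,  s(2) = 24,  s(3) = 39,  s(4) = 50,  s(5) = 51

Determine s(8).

-66

Write s(t) = at^5 + bt^4 + ct³ + dt² + et + p; the 6 given values yield a linear system in the 6 coefficients.
Solving, the top 2 coefficients vanish, and s(t) = -t³ + 7t² - t + 6.
Then s(8) = -66.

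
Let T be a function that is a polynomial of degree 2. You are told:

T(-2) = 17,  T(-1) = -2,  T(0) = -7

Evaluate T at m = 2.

Write T(m) = am² + bm + c; the 3 given values yield a linear system in the 3 coefficients.
Solving, T(m) = 7m² + 2m - 7.
Then T(2) = 25.

25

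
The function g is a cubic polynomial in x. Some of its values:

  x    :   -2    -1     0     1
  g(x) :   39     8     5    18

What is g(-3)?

Write g(x) = ax³ + bx² + cx + d; the 4 given values yield a linear system in the 4 coefficients.
Solving, g(x) = -2x³ + 8x² + 7x + 5.
Then g(-3) = 110.

110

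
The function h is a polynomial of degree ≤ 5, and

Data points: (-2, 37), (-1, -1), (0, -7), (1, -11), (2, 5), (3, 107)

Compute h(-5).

1363

First differences: -38, -6, -4, 16, 102. Second differences: 32, 2, 20, 86. Third differences: -30, 18, 66. Fourth differences: 48, 48.
Level-4 differences are constant, so h has degree 4.
Fitting a degree-4 polynomial gives h(n) = 2n^4 - n³ - n² - 4n - 7.
Then h(-5) = 1363.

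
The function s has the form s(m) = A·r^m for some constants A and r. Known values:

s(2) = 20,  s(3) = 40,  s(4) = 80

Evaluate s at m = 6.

Consecutive ratio: 40/20 = 2, and 80/40 = 2, so r = 2.
Then A·2^2 = 20 gives A = 5, and s(m) = 5·2^m.
s(6) = 5·2^6 = 320.

320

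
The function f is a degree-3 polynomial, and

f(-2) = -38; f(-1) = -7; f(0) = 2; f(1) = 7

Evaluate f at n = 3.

77

Write f(n) = an³ + bn² + cn + d; the 4 given values yield a linear system in the 4 coefficients.
Solving, f(n) = 3n³ - 2n² + 4n + 2.
Then f(3) = 77.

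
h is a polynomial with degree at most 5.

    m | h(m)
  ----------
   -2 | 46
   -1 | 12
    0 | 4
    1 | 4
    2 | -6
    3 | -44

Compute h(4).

-128

First differences: -34, -8, 0, -10, -38. Second differences: 26, 8, -10, -28. Third differences: -18, -18, -18.
Level-3 differences are constant, so h has degree 3.
Fitting a degree-3 polynomial gives h(m) = -3m³ + 4m² - m + 4.
Then h(4) = -128.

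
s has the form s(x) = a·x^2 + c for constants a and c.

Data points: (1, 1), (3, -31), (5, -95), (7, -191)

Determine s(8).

-251

From s(1) = 1 and s(3) = -31: 1a + c = 1 and 9a + c = -31.
Subtracting: 8a = -32, so a = -4; then c = 1 − (-4)·1 = 5.
So s(x) = -4x² + 5, and s(8) = -251.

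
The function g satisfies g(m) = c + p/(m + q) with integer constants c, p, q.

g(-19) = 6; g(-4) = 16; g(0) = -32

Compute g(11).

1

(g(m) − c)(m + q) = p for each data point; the three points give a linear system in c and q, then p follows.
Solving: c = 4, q = 1, p = -36, so g(m) = 4 − 36/(m + 1).
Then g(11) = 4 − 36/12 = 1.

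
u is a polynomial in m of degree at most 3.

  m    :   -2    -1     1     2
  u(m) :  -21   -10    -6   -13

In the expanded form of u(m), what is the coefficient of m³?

Write u(m) = am³ + bm² + cm + d; the 4 given values yield a linear system in the 4 coefficients.
Solving, the leading coefficient vanishes, and u(m) = -3m² + 2m - 5.
The coefficient of m³ is 0.

0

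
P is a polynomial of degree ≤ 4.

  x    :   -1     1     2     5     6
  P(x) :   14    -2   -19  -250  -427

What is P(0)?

5

Write P(x) = ax^4 + bx³ + cx² + dx + e; the 5 given values yield a linear system in the 5 coefficients.
Solving, the leading coefficient vanishes, and P(x) = -2x³ + x² - 6x + 5.
The constant term is P(0) = 5.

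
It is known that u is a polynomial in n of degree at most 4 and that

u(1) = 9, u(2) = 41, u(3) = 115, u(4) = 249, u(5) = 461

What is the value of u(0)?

1

First differences: 32, 74, 134, 212. Second differences: 42, 60, 78. Third differences: 18, 18.
Level-3 differences are constant, so u has degree 3.
Fitting a degree-3 polynomial gives u(n) = 3n³ + 3n² + 2n + 1.
Then u(0) = 1.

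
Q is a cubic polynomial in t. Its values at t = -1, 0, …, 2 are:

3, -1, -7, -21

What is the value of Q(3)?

Write Q(t) = at³ + bt² + ct + d; the 4 given values yield a linear system in the 4 coefficients.
Solving, Q(t) = -t³ - t² - 4t - 1.
Then Q(3) = -49.

-49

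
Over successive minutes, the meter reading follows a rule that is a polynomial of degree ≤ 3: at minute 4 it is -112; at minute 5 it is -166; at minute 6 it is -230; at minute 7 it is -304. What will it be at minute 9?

-482

Write the value at x as T(x).
First differences: -54, -64, -74. Second differences: -10, -10.
Level-2 differences are constant, so T has degree 2.
Fitting a degree-2 polynomial gives T(x) = -5x² - 9x + 4.
Then T(9) = -482.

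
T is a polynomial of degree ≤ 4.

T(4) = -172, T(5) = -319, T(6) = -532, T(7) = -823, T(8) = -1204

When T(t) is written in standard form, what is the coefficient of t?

2

First differences: -147, -213, -291, -381. Second differences: -66, -78, -90. Third differences: -12, -12.
Level-3 differences are constant, so T has degree 3.
Fitting a degree-3 polynomial gives T(t) = -2t³ - 3t² + 2t - 4.
The coefficient of t is 2.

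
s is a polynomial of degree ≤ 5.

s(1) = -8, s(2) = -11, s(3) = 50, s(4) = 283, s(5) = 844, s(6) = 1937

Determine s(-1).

Write s(x) = ax^5 + bx^4 + cx³ + dx² + ex + p; the 6 given values yield a linear system in the 6 coefficients.
Solving, the leading coefficient vanishes, and s(x) = 2x^4 - 2x³ - 6x² - x - 1.
Then s(-1) = -2.

-2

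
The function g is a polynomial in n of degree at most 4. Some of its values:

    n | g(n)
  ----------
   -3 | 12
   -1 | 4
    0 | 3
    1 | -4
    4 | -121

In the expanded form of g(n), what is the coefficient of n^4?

Write g(n) = an^4 + bn³ + cn² + dn + e; the 5 given values yield a linear system in the 5 coefficients.
Solving, the leading coefficient vanishes, and g(n) = -n³ - 3n² - 3n + 3.
The coefficient of n^4 is 0.

0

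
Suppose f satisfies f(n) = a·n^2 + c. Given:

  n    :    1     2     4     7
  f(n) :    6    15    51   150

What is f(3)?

From f(1) = 6 and f(2) = 15: 1a + c = 6 and 4a + c = 15.
Subtracting: 3a = 9, so a = 3; then c = 6 − 3·1 = 3.
So f(n) = 3n² + 3, and f(3) = 30.

30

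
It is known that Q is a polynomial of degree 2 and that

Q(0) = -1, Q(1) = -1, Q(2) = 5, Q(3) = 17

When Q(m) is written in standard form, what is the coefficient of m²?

Write Q(m) = am² + bm + c; the 4 given values yield a linear system in the 3 coefficients.
Solving, Q(m) = 3m² - 3m - 1.
The coefficient of m² is 3.

3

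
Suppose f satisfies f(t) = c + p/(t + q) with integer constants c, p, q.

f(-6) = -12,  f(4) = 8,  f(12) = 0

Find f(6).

(f(t) − c)(t + q) = p for each data point; the three points give a linear system in c and q, then p follows.
Solving: c = -4, q = 0, p = 48, so f(t) = -4 + 48/(t + 0).
Then f(6) = -4 + 48/6 = 4.

4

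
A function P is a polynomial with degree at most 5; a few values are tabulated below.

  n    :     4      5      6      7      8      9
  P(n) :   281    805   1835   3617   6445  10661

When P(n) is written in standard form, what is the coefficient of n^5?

0

First differences: 524, 1030, 1782, 2828, 4216. Second differences: 506, 752, 1046, 1388. Third differences: 246, 294, 342. Fourth differences: 48, 48.
Level-4 differences are constant, so P has degree 4.
Fitting a degree-4 polynomial gives P(n) = 2n^4 - 3n³ - 4n² + 5n + 5.
The coefficient of n^5 is 0.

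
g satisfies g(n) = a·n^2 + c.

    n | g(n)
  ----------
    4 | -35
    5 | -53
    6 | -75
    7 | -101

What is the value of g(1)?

-5

From g(4) = -35 and g(5) = -53: 16a + c = -35 and 25a + c = -53.
Subtracting: 9a = -18, so a = -2; then c = -35 − (-2)·16 = -3.
So g(n) = -2n² − 3, and g(1) = -5.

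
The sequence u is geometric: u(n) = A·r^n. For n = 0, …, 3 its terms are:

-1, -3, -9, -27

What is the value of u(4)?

-81

Consecutive ratio: -3/(-1) = 3, and -9/(-3) = 3, so r = 3.
Then A·3^0 = -1 gives A = -1, and u(n) = -1·3^n.
u(4) = -1·3^4 = -81.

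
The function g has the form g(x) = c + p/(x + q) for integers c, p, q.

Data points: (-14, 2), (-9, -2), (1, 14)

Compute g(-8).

(g(x) − c)(x + q) = p for each data point; the three points give a linear system in c and q, then p follows.
Solving: c = 6, q = 4, p = 40, so g(x) = 6 + 40/(x + 4).
Then g(-8) = 6 + 40/(-4) = -4.

-4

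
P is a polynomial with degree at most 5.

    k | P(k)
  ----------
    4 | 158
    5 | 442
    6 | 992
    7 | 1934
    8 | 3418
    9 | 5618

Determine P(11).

12982

First differences: 284, 550, 942, 1484, 2200. Second differences: 266, 392, 542, 716. Third differences: 126, 150, 174. Fourth differences: 24, 24.
Level-4 differences are constant, so P has degree 4.
Fitting a degree-4 polynomial gives P(k) = k^4 - k³ - 3k² + 3k + 2.
Then P(11) = 12982.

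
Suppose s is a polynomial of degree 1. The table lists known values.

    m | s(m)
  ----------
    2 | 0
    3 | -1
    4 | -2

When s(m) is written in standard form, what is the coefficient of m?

-1

First differences: -1, -1.
Level-1 differences are constant, so s has degree 1.
Fitting a degree-1 polynomial gives s(m) = -m + 2.
The coefficient of m is -1.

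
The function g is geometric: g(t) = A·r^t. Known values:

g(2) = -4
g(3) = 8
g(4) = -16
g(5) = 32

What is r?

Consecutive ratio: 8/(-4) = -2, and -16/8 = -2, so r = -2.
Then A·(-2)^2 = -4 gives A = -1, and g(t) = -1·(-2)^t.

-2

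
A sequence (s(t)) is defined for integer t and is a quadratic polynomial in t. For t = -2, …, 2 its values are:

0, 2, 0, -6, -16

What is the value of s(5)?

First differences: 2, -2, -6, -10. Second differences: -4, -4, -4.
Level-2 differences are constant, so s has degree 2.
Fitting a degree-2 polynomial gives s(t) = -2t² - 4t.
Then s(5) = -70.

-70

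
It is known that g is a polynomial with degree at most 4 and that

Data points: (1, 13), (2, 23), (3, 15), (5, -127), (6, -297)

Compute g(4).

Write g(t) = at^4 + bt³ + ct² + dt + e; the 5 given values yield a linear system in the 5 coefficients.
Solving, the leading coefficient vanishes, and g(t) = -3t³ + 9t² + 4t + 3.
Then g(4) = -29.

-29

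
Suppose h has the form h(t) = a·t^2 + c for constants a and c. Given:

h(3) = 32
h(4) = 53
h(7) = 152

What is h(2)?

From h(3) = 32 and h(4) = 53: 9a + c = 32 and 16a + c = 53.
Subtracting: 7a = 21, so a = 3; then c = 32 − 3·9 = 5.
So h(t) = 3t² + 5, and h(2) = 17.

17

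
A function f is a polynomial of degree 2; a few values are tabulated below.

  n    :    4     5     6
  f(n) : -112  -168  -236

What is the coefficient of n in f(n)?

Write f(n) = an² + bn + c; the 3 given values yield a linear system in the 3 coefficients.
Solving, f(n) = -6n² - 2n - 8.
The coefficient of n is -2.

-2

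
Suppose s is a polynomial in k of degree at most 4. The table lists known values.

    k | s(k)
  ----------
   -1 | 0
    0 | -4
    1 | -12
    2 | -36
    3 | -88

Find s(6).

-532

First differences: -4, -8, -24, -52. Second differences: -4, -16, -28. Third differences: -12, -12.
Level-3 differences are constant, so s has degree 3.
Fitting a degree-3 polynomial gives s(k) = -2k³ - 2k² - 4k - 4.
Then s(6) = -532.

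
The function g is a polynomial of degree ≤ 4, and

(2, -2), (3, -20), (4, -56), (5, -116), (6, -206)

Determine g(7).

First differences: -18, -36, -60, -90. Second differences: -18, -24, -30. Third differences: -6, -6.
Level-3 differences are constant, so g has degree 3.
Fitting a degree-3 polynomial gives g(x) = -x³ + x + 4.
Then g(7) = -332.

-332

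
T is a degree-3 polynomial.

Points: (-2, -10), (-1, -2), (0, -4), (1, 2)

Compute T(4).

248

Write T(k) = ak³ + bk² + ck + d; the 4 given values yield a linear system in the 4 coefficients.
Solving, T(k) = 3k³ + 4k² - k - 4.
Then T(4) = 248.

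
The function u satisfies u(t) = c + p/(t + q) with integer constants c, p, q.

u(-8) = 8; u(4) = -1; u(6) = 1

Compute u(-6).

9

(u(t) − c)(t + q) = p for each data point; the three points give a linear system in c and q, then p follows.
Solving: c = 5, q = 0, p = -24, so u(t) = 5 − 24/(t + 0).
Then u(-6) = 5 − 24/(-6) = 9.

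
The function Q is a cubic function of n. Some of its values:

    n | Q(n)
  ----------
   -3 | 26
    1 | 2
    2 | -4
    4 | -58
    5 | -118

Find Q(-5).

Write Q(n) = an³ + bn² + cn + d; the 5 given values yield a linear system in the 4 coefficients.
Solving, Q(n) = -n³ + n + 2.
Then Q(-5) = 122.

122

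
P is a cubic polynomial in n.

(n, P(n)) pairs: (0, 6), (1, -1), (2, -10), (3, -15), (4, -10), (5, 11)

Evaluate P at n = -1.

5

First differences: -7, -9, -5, 5, 21. Second differences: -2, 4, 10, 16. Third differences: 6, 6, 6.
Level-3 differences are constant, so P has degree 3.
Fitting a degree-3 polynomial gives P(n) = n³ - 4n² - 4n + 6.
Then P(-1) = 5.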